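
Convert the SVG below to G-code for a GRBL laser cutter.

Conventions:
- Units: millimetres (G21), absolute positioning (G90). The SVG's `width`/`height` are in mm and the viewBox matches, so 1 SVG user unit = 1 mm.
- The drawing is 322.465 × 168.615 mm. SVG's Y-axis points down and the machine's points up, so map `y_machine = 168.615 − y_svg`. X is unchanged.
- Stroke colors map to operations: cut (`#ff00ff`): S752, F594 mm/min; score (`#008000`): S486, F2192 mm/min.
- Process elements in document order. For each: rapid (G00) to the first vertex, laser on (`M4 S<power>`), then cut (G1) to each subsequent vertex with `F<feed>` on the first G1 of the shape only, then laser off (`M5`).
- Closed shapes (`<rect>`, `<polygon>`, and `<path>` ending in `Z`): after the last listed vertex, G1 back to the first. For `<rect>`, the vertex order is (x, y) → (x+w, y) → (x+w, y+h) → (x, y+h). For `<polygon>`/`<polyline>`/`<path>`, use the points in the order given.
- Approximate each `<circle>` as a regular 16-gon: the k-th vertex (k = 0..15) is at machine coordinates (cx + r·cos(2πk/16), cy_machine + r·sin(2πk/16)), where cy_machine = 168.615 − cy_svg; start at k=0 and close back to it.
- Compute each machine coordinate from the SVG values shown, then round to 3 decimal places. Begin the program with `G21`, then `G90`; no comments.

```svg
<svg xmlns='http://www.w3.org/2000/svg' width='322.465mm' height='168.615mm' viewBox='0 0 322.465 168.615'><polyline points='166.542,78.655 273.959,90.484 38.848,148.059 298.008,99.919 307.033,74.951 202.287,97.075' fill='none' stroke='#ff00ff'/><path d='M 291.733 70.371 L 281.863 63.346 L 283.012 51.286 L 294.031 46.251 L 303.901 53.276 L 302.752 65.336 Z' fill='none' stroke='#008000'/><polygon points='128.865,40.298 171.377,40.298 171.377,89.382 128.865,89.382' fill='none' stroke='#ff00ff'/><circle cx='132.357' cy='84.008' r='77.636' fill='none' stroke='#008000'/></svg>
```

Since the viewBox matches the mm dimensions, user units are millimetres directly. The only transform is the Y-flip y_m = 168.615 − y_svg.

Shape 1 is a open polyline drawn with `<polyline>`. Its stroke #ff00ff means cut at S752, F594. After flipping Y the toolpath is (166.542,89.960) → (273.959,78.131) → (38.848,20.556) → (298.008,68.696) → (307.033,93.664) → (202.287,71.540).

Shape 2 is a regular polygon drawn with `<path>`. Its stroke #008000 means score at S486, F2192. After flipping Y the toolpath is (291.733,98.244) → (281.863,105.269) → (283.012,117.329) → (294.031,122.364) → (303.901,115.339) → (302.752,103.279) → (291.733,98.244), returning to the start.

Shape 3 is a rectangle drawn with `<polygon>`. Its stroke #ff00ff means cut at S752, F594. After flipping Y the toolpath is (128.865,128.317) → (171.377,128.317) → (171.377,79.233) → (128.865,79.233) → (128.865,128.317), returning to the start.

Shape 4 is a circle drawn with `<circle>`. Its stroke #008000 means score at S486, F2192. After flipping Y the toolpath is (209.993,84.607) → (204.083,114.317) → (187.254,139.504) → (162.067,156.333) → (132.357,162.243) → (102.647,156.333) → (77.460,139.504) → (60.631,114.317) → (54.721,84.607) → (60.631,54.897) → (77.460,29.710) → (102.647,12.881) → (132.357,6.971) → (162.067,12.881) → (187.254,29.710) → (204.083,54.897) → (209.993,84.607), returning to the start.

G21
G90
G00 X166.542 Y89.960
M4 S752
G1 X273.959 Y78.131 F594
G1 X38.848 Y20.556
G1 X298.008 Y68.696
G1 X307.033 Y93.664
G1 X202.287 Y71.540
M5
G00 X291.733 Y98.244
M4 S486
G1 X281.863 Y105.269 F2192
G1 X283.012 Y117.329
G1 X294.031 Y122.364
G1 X303.901 Y115.339
G1 X302.752 Y103.279
G1 X291.733 Y98.244
M5
G00 X128.865 Y128.317
M4 S752
G1 X171.377 Y128.317 F594
G1 X171.377 Y79.233
G1 X128.865 Y79.233
G1 X128.865 Y128.317
M5
G00 X209.993 Y84.607
M4 S486
G1 X204.083 Y114.317 F2192
G1 X187.254 Y139.504
G1 X162.067 Y156.333
G1 X132.357 Y162.243
G1 X102.647 Y156.333
G1 X77.460 Y139.504
G1 X60.631 Y114.317
G1 X54.721 Y84.607
G1 X60.631 Y54.897
G1 X77.460 Y29.710
G1 X102.647 Y12.881
G1 X132.357 Y6.971
G1 X162.067 Y12.881
G1 X187.254 Y29.710
G1 X204.083 Y54.897
G1 X209.993 Y84.607
M5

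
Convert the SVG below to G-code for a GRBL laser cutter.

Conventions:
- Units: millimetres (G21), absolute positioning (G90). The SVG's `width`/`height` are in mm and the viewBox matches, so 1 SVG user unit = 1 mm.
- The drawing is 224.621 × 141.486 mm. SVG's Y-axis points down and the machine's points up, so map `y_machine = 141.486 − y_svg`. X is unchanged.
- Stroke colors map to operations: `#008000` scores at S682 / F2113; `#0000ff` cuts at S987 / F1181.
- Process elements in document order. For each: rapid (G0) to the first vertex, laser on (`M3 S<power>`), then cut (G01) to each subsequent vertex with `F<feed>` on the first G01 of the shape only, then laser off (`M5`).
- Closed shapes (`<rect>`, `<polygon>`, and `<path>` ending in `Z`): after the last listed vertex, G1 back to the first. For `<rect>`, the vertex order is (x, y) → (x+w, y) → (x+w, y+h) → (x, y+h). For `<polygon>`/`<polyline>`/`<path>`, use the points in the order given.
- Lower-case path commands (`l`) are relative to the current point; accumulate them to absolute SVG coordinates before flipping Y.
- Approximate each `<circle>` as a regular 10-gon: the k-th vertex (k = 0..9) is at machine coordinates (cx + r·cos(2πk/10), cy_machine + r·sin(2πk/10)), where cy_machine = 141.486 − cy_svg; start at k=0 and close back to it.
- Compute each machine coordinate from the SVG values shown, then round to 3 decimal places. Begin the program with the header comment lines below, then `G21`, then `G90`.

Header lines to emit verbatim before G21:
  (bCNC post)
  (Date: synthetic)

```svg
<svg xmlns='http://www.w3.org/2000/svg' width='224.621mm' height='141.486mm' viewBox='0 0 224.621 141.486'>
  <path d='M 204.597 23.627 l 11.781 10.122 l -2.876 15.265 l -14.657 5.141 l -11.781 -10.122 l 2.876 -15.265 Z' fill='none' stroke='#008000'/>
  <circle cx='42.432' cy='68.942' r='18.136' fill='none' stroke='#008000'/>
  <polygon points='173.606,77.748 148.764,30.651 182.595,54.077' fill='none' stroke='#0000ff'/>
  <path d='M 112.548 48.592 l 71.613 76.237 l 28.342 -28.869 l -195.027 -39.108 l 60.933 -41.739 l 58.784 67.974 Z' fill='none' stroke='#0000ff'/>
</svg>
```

(bCNC post)
(Date: synthetic)
G21
G90
G0 X204.597 Y117.859
M3 S682
G01 X216.378 Y107.737 F2113
G01 X213.502 Y92.472
G01 X198.845 Y87.331
G01 X187.064 Y97.453
G01 X189.940 Y112.718
G01 X204.597 Y117.859
M5
G0 X60.568 Y72.544
M3 S682
G01 X57.104 Y83.204 F2113
G01 X48.036 Y89.792
G01 X36.828 Y89.792
G01 X27.760 Y83.204
G01 X24.296 Y72.544
G01 X27.760 Y61.884
G01 X36.828 Y55.296
G01 X48.036 Y55.296
G01 X57.104 Y61.884
G01 X60.568 Y72.544
M5
G0 X173.606 Y63.738
M3 S987
G01 X148.764 Y110.835 F1181
G01 X182.595 Y87.409
G01 X173.606 Y63.738
M5
G0 X112.548 Y92.894
M3 S987
G01 X184.161 Y16.657 F1181
G01 X212.503 Y45.526
G01 X17.476 Y84.634
G01 X78.409 Y126.373
G01 X137.193 Y58.399
G01 X112.548 Y92.894
M5

1 u = 1 mm; y_m = 141.486 − y.

[1] `<path>` regular polygon, #008000→score S682 F2113: (204.597,117.859) → (216.378,107.737) → (213.502,92.472) → (198.845,87.331) → (187.064,97.453) → (189.940,112.718) → (204.597,117.859) (closed)

[2] `<circle>` circle, #008000→score S682 F2113: (60.568,72.544) → (57.104,83.204) → (48.036,89.792) → (36.828,89.792) → (27.760,83.204) → (24.296,72.544) → (27.760,61.884) → (36.828,55.296) → (48.036,55.296) → (57.104,61.884) → (60.568,72.544) (closed)

[3] `<polygon>` closed polygon, #0000ff→cut S987 F1181: (173.606,63.738) → (148.764,110.835) → (182.595,87.409) → (173.606,63.738) (closed)

[4] `<path>` closed polygon, #0000ff→cut S987 F1181: (112.548,92.894) → (184.161,16.657) → (212.503,45.526) → (17.476,84.634) → (78.409,126.373) → (137.193,58.399) → (112.548,92.894) (closed)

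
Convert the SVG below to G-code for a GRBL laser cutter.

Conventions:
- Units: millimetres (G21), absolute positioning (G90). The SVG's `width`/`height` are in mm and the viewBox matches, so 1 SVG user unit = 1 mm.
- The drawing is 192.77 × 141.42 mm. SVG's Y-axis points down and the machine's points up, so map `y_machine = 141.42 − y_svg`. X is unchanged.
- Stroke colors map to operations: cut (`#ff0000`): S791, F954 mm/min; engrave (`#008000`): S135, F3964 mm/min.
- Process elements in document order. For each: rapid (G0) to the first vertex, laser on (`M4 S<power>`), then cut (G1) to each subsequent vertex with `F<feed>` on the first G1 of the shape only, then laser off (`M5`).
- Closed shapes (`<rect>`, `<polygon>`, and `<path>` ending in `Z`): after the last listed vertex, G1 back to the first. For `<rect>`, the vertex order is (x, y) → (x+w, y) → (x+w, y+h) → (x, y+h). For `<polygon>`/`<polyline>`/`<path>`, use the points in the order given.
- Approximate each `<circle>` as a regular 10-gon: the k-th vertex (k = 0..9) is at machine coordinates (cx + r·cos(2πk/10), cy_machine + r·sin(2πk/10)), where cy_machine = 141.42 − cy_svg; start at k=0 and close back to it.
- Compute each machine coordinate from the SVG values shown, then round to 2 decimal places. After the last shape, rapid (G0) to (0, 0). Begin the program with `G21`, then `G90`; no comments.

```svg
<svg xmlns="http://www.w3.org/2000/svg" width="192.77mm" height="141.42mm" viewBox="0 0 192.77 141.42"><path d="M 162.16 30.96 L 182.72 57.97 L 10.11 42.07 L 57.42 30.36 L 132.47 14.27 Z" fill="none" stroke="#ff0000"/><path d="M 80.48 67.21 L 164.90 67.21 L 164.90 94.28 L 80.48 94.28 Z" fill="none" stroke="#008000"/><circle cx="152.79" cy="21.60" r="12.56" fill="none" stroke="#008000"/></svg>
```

G21
G90
G0 X162.16 Y110.46
M4 S791
G1 X182.72 Y83.45 F954
G1 X10.11 Y99.35
G1 X57.42 Y111.06
G1 X132.47 Y127.15
G1 X162.16 Y110.46
M5
G0 X80.48 Y74.21
M4 S135
G1 X164.90 Y74.21 F3964
G1 X164.90 Y47.14
G1 X80.48 Y47.14
G1 X80.48 Y74.21
M5
G0 X165.35 Y119.82
M4 S135
G1 X162.95 Y127.20 F3964
G1 X156.67 Y131.77
G1 X148.91 Y131.77
G1 X142.63 Y127.20
G1 X140.23 Y119.82
G1 X142.63 Y112.44
G1 X148.91 Y107.87
G1 X156.67 Y107.87
G1 X162.95 Y112.44
G1 X165.35 Y119.82
M5
G0 X0.00 Y0.00

1 u = 1 mm; y_m = 141.42 − y.

[1] `<path>` closed polygon, #ff0000→cut S791 F954: (162.16,110.46) → (182.72,83.45) → (10.11,99.35) → (57.42,111.06) → (132.47,127.15) → (162.16,110.46) (closed)

[2] `<path>` rectangle, #008000→engrave S135 F3964: (80.48,74.21) → (164.90,74.21) → (164.90,47.14) → (80.48,47.14) → (80.48,74.21) (closed)

[3] `<circle>` circle, #008000→engrave S135 F3964: (165.35,119.82) → (162.95,127.20) → (156.67,131.77) → (148.91,131.77) → (142.63,127.20) → (140.23,119.82) → (142.63,112.44) → (148.91,107.87) → (156.67,107.87) → (162.95,112.44) → (165.35,119.82) (closed)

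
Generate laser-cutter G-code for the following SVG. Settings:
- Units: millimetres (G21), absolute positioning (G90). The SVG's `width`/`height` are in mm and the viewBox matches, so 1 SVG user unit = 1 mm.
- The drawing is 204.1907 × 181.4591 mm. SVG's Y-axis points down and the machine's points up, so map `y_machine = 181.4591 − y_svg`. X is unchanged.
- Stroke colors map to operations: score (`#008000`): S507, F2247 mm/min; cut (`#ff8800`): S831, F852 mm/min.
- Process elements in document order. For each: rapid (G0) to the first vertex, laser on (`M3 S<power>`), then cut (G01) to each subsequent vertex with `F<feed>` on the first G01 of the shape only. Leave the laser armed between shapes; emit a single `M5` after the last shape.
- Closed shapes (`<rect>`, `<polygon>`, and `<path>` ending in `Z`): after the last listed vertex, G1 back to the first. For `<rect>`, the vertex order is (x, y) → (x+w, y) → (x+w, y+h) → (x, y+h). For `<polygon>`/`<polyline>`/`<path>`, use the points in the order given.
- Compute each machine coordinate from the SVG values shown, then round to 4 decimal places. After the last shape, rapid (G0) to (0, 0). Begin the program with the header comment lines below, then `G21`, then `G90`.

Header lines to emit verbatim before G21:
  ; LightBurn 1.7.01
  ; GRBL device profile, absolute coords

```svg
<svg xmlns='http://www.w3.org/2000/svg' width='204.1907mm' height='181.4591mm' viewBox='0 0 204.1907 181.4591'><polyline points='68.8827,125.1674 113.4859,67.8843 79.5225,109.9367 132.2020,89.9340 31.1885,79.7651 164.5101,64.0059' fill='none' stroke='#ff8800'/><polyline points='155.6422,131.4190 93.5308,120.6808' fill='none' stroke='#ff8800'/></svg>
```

; LightBurn 1.7.01
; GRBL device profile, absolute coords
G21
G90
G0 X68.8827 Y56.2917
M3 S831
G01 X113.4859 Y113.5748 F852
G01 X79.5225 Y71.5224
G01 X132.2020 Y91.5251
G01 X31.1885 Y101.6940
G01 X164.5101 Y117.4532
G0 X155.6422 Y50.0401
M3 S831
G01 X93.5308 Y60.7783 F852
M5
G0 X0.0000 Y0.0000

Since the viewBox matches the mm dimensions, user units are millimetres directly. The only transform is the Y-flip y_m = 181.4591 − y_svg.

Shape 1 is a open polyline drawn with `<polyline>`. Its stroke #ff8800 means cut at S831, F852. After flipping Y the toolpath is (68.8827,56.2917) → (113.4859,113.5748) → (79.5225,71.5224) → (132.2020,91.5251) → (31.1885,101.6940) → (164.5101,117.4532).

Shape 2 is a line segment drawn with `<polyline>`. Its stroke #ff8800 means cut at S831, F852. After flipping Y the toolpath is (155.6422,50.0401) → (93.5308,60.7783).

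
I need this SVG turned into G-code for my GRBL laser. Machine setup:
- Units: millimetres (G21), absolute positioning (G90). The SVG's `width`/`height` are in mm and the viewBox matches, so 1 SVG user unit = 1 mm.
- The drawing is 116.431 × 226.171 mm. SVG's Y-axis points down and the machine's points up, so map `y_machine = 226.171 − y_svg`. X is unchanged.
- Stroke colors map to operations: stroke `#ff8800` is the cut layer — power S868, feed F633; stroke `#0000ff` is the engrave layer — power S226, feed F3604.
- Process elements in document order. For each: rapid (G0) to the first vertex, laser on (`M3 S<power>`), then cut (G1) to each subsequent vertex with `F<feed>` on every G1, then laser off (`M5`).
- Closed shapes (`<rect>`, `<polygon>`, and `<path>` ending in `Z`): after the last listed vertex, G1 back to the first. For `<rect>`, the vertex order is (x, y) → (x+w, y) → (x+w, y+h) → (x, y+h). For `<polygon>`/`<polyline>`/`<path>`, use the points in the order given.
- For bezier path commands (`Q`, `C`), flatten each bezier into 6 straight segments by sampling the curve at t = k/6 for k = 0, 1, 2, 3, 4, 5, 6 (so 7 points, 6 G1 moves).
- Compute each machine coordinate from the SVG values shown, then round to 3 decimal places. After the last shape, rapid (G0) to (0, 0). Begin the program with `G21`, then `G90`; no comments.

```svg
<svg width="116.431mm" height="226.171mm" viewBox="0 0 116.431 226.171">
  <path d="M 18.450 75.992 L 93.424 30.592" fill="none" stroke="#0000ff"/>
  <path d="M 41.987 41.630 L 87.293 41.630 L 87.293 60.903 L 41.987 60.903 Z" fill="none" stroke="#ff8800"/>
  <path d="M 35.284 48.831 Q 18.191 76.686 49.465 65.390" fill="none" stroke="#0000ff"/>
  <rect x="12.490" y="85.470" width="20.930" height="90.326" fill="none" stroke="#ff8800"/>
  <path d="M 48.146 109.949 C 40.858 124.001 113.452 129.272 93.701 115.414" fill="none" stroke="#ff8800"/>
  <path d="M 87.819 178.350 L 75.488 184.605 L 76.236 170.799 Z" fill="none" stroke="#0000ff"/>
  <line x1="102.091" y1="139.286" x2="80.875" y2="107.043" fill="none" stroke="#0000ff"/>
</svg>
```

G21
G90
G0 X18.450 Y150.179
M3 S226
G1 X93.424 Y195.579 F3604
M5
G0 X41.987 Y184.541
M3 S868
G1 X87.293 Y184.541 F633
G1 X87.293 Y165.268 F633
G1 X41.987 Y165.268 F633
G1 X41.987 Y184.541 F633
M5
G0 X35.284 Y177.340
M3 S226
G1 X30.930 Y169.143 F3604
G1 X29.263 Y163.120 F3604
G1 X30.283 Y159.273 F3604
G1 X33.990 Y157.600 F3604
G1 X40.384 Y158.103 F3604
G1 X49.465 Y160.781 F3604
M5
G0 X12.490 Y140.701
M3 S868
G1 X33.420 Y140.701 F633
G1 X33.420 Y50.375 F633
G1 X12.490 Y50.375 F633
G1 X12.490 Y140.701 F633
M5
G0 X48.146 Y116.222
M3 S868
G1 X50.361 Y109.976 F633
G1 X61.107 Y105.480 F633
G1 X75.597 Y103.023 F633
G1 X89.049 Y102.892 F633
G1 X96.678 Y105.374 F633
G1 X93.701 Y110.757 F633
M5
G0 X87.819 Y47.821
M3 S226
G1 X75.488 Y41.566 F3604
G1 X76.236 Y55.372 F3604
G1 X87.819 Y47.821 F3604
M5
G0 X102.091 Y86.885
M3 S226
G1 X80.875 Y119.128 F3604
M5
G0 X0.000 Y0.000

1 u = 1 mm; y_m = 226.171 − y.

[1] `<path>` line segment, #0000ff→engrave S226 F3604: (18.450,150.179) → (93.424,195.579)

[2] `<path>` rectangle, #ff8800→cut S868 F633: (41.987,184.541) → (87.293,184.541) → (87.293,165.268) → (41.987,165.268) → (41.987,184.541) (closed)

[3] `<path>` quadratic bezier, #0000ff→engrave S226 F3604: (35.284,177.340) → (30.930,169.143) → (29.263,163.120) → (30.283,159.273) → (33.990,157.600) → (40.384,158.103) → (49.465,160.781)

[4] `<rect>` rectangle, #ff8800→cut S868 F633: (12.490,140.701) → (33.420,140.701) → (33.420,50.375) → (12.490,50.375) → (12.490,140.701) (closed)

[5] `<path>` cubic bezier, #ff8800→cut S868 F633: (48.146,116.222) → (50.361,109.976) → (61.107,105.480) → (75.597,103.023) → (89.049,102.892) → (96.678,105.374) → (93.701,110.757)

[6] `<path>` regular polygon, #0000ff→engrave S226 F3604: (87.819,47.821) → (75.488,41.566) → (76.236,55.372) → (87.819,47.821) (closed)

[7] `<line>` line segment, #0000ff→engrave S226 F3604: (102.091,86.885) → (80.875,119.128)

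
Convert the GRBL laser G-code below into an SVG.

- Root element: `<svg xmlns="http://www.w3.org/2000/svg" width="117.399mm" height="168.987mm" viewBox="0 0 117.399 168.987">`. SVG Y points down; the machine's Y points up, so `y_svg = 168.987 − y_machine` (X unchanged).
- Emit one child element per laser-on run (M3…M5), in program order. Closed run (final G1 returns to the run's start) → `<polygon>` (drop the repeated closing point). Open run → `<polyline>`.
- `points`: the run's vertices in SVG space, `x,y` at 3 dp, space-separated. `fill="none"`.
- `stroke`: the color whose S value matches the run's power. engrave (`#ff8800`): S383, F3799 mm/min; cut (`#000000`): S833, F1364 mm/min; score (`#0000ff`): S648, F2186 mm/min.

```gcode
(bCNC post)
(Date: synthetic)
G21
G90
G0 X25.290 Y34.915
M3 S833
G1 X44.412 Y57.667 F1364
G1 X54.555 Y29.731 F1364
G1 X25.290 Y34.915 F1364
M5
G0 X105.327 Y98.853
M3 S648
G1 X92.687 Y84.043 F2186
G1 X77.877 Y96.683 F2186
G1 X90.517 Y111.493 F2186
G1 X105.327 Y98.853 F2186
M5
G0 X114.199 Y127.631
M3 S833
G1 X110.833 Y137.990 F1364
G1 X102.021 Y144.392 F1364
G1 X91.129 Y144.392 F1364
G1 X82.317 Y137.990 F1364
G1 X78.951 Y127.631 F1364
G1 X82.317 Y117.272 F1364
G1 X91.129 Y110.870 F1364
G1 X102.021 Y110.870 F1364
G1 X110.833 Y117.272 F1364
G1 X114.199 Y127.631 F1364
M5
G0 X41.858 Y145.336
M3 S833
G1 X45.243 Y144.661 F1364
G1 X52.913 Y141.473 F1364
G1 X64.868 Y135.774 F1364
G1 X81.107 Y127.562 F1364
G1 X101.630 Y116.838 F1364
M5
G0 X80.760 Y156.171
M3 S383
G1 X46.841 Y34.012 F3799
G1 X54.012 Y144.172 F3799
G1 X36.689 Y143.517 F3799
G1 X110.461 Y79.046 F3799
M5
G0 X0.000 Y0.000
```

y_svg = 168.987 − y_m.

[1] S833→`#000000` (cut); closed run; points: 25.290,134.072 44.412,111.320 54.555,139.256

[2] S648→`#0000ff` (score); closed run; points: 105.327,70.134 92.687,84.944 77.877,72.304 90.517,57.494

[3] S833→`#000000` (cut); closed run; points: 114.199,41.356 110.833,30.997 102.021,24.595 91.129,24.595 82.317,30.997 78.951,41.356 82.317,51.715 91.129,58.117 102.021,58.117 110.833,51.715

[4] S833→`#000000` (cut); open run; points: 41.858,23.651 45.243,24.326 52.913,27.514 64.868,33.213 81.107,41.425 101.630,52.149

[5] S383→`#ff8800` (engrave); open run; points: 80.760,12.816 46.841,134.975 54.012,24.815 36.689,25.470 110.461,89.941

<svg xmlns="http://www.w3.org/2000/svg" width="117.399mm" height="168.987mm" viewBox="0 0 117.399 168.987">
  <polygon points="25.290,134.072 44.412,111.320 54.555,139.256" fill="none" stroke="#000000"/>
  <polygon points="105.327,70.134 92.687,84.944 77.877,72.304 90.517,57.494" fill="none" stroke="#0000ff"/>
  <polygon points="114.199,41.356 110.833,30.997 102.021,24.595 91.129,24.595 82.317,30.997 78.951,41.356 82.317,51.715 91.129,58.117 102.021,58.117 110.833,51.715" fill="none" stroke="#000000"/>
  <polyline points="41.858,23.651 45.243,24.326 52.913,27.514 64.868,33.213 81.107,41.425 101.630,52.149" fill="none" stroke="#000000"/>
  <polyline points="80.760,12.816 46.841,134.975 54.012,24.815 36.689,25.470 110.461,89.941" fill="none" stroke="#ff8800"/>
</svg>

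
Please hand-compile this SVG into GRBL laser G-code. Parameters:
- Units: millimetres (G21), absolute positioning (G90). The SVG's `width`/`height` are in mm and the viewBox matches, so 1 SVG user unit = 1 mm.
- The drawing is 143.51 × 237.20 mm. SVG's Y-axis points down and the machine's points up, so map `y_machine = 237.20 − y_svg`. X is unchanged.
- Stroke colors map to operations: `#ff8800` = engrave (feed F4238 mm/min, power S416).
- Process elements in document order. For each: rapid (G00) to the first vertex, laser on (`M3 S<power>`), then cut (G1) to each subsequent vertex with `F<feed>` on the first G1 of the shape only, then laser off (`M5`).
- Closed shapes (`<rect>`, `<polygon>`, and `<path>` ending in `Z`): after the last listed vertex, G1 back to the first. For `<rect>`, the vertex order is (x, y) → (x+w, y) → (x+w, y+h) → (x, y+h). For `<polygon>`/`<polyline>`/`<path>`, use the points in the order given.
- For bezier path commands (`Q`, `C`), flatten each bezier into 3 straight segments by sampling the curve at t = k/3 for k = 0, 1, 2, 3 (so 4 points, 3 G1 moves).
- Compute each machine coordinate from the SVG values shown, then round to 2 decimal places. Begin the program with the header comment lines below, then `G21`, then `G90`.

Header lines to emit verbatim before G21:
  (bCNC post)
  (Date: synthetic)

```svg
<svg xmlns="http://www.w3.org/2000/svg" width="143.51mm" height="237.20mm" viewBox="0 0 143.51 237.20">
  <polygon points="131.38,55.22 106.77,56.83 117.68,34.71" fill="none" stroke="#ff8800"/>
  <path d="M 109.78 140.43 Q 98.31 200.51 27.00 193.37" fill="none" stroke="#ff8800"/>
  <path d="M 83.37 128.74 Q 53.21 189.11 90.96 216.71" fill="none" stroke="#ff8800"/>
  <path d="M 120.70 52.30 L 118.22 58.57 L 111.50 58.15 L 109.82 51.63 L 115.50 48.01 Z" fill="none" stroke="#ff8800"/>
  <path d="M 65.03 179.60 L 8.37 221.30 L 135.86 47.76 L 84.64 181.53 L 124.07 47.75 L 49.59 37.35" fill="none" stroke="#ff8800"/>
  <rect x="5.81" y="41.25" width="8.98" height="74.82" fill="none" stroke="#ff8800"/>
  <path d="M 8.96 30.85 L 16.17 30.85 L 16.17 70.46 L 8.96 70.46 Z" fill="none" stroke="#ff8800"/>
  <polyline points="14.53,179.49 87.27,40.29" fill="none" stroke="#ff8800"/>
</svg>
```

viewBox `0 0 143.51 237.20` with mm width/height → 1 unit = 1 mm. Flip: y_m = 237.20 − y_svg.

**Shape 1** — `<polygon>` regular polygon, stroke `#ff8800` → engrave (S416, F4238). Machine vertices: (131.38,181.98) → (106.77,180.37) → (117.68,202.49) → (131.38,181.98). Closed: final G1 returns to the first vertex.

**Shape 2** — `<path>` quadratic bezier, stroke `#ff8800` → engrave (S416, F4238). Control points (SVG): P0=(109.78,140.43), P1=(98.31,200.51), P2=(27.00,193.37); sampled at t=k/3. Machine vertices: (109.78,96.77) → (95.48,64.19) → (67.89,46.54) → (27.00,43.83). Open path.

**Shape 3** — `<path>` quadratic bezier, stroke `#ff8800` → engrave (S416, F4238). Control points (SVG): P0=(83.37,128.74), P1=(53.21,189.11), P2=(90.96,216.71); sampled at t=k/3. Machine vertices: (83.37,108.46) → (70.81,71.85) → (73.34,42.53) → (90.96,20.49). Open path.

**Shape 4** — `<path>` regular polygon, stroke `#ff8800` → engrave (S416, F4238). Machine vertices: (120.70,184.90) → (118.22,178.63) → (111.50,179.05) → (109.82,185.57) → (115.50,189.19) → (120.70,184.90). Closed: final G1 returns to the first vertex.

**Shape 5** — `<path>` open polyline, stroke `#ff8800` → engrave (S416, F4238). Machine vertices: (65.03,57.60) → (8.37,15.90) → (135.86,189.44) → (84.64,55.67) → (124.07,189.45) → (49.59,199.85). Open path.

**Shape 6** — `<rect>` rectangle, stroke `#ff8800` → engrave (S416, F4238). Machine vertices: (5.81,195.95) → (14.79,195.95) → (14.79,121.13) → (5.81,121.13) → (5.81,195.95). Closed: final G1 returns to the first vertex.

**Shape 7** — `<path>` rectangle, stroke `#ff8800` → engrave (S416, F4238). Machine vertices: (8.96,206.35) → (16.17,206.35) → (16.17,166.74) → (8.96,166.74) → (8.96,206.35). Closed: final G1 returns to the first vertex.

**Shape 8** — `<polyline>` line segment, stroke `#ff8800` → engrave (S416, F4238). Machine vertices: (14.53,57.71) → (87.27,196.91). Open path.

(bCNC post)
(Date: synthetic)
G21
G90
G00 X131.38 Y181.98
M3 S416
G1 X106.77 Y180.37 F4238
G1 X117.68 Y202.49
G1 X131.38 Y181.98
M5
G00 X109.78 Y96.77
M3 S416
G1 X95.48 Y64.19 F4238
G1 X67.89 Y46.54
G1 X27.00 Y43.83
M5
G00 X83.37 Y108.46
M3 S416
G1 X70.81 Y71.85 F4238
G1 X73.34 Y42.53
G1 X90.96 Y20.49
M5
G00 X120.70 Y184.90
M3 S416
G1 X118.22 Y178.63 F4238
G1 X111.50 Y179.05
G1 X109.82 Y185.57
G1 X115.50 Y189.19
G1 X120.70 Y184.90
M5
G00 X65.03 Y57.60
M3 S416
G1 X8.37 Y15.90 F4238
G1 X135.86 Y189.44
G1 X84.64 Y55.67
G1 X124.07 Y189.45
G1 X49.59 Y199.85
M5
G00 X5.81 Y195.95
M3 S416
G1 X14.79 Y195.95 F4238
G1 X14.79 Y121.13
G1 X5.81 Y121.13
G1 X5.81 Y195.95
M5
G00 X8.96 Y206.35
M3 S416
G1 X16.17 Y206.35 F4238
G1 X16.17 Y166.74
G1 X8.96 Y166.74
G1 X8.96 Y206.35
M5
G00 X14.53 Y57.71
M3 S416
G1 X87.27 Y196.91 F4238
M5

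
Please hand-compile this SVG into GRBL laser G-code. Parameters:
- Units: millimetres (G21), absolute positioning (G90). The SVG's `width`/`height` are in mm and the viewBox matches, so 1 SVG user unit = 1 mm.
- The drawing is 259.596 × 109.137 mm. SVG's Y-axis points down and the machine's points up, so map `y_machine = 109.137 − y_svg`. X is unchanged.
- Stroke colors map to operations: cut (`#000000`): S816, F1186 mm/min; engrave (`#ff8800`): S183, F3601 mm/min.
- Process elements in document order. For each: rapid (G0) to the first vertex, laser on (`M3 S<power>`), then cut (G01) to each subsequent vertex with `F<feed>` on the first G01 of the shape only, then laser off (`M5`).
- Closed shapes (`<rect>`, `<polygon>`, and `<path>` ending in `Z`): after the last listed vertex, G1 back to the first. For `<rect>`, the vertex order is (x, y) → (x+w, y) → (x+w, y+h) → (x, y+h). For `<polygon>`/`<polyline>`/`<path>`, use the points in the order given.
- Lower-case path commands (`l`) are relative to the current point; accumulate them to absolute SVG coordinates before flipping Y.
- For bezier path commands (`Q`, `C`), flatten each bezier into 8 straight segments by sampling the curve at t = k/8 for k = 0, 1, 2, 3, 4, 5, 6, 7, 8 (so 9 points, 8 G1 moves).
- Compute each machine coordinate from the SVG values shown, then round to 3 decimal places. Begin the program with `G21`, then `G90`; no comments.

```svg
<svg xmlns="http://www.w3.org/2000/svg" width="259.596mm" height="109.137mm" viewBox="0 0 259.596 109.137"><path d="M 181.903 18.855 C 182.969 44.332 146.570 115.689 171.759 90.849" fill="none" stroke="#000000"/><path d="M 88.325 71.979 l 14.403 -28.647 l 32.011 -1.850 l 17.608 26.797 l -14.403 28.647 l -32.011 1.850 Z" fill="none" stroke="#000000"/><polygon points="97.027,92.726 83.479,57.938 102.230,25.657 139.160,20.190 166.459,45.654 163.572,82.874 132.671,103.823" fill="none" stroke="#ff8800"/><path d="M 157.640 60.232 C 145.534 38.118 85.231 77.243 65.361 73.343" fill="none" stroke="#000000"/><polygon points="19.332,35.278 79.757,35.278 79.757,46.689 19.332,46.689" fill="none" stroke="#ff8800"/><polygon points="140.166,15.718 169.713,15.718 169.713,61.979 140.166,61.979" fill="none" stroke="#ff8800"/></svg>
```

viewBox `0 0 259.596 109.137` with mm width/height → 1 unit = 1 mm. Flip: y_m = 109.137 − y_svg.

**Shape 1** — `<path>` cubic bezier, stroke `#000000` → cut (S816, F1186). Control points (SVG): P0=(181.903,18.855), P1=(182.969,44.332), P2=(146.570,115.689), P3=(171.759,90.849); sampled at t=k/8. Machine vertices: (181.903,90.282) → (180.740,78.855) → (177.226,64.792) → (172.520,49.757) → (167.785,35.416) → (164.180,23.434) → (162.867,15.475) → (165.007,13.205) → (171.759,18.288). Open path.

**Shape 2** — `<path>` regular polygon, stroke `#000000` → cut (S816, F1186). Machine vertices: (88.325,37.158) → (102.728,65.805) → (134.739,67.655) → (152.347,40.858) → (137.944,12.211) → (105.933,10.361) → (88.325,37.158). Closed: final G1 returns to the first vertex.

**Shape 3** — `<polygon>` regular polygon, stroke `#ff8800` → engrave (S183, F3601). Machine vertices: (97.027,16.411) → (83.479,51.199) → (102.230,83.480) → (139.160,88.947) → (166.459,63.483) → (163.572,26.263) → (132.671,5.314) → (97.027,16.411). Closed: final G1 returns to the first vertex.

**Shape 4** — `<path>` cubic bezier, stroke `#000000` → cut (S816, F1186). Control points (SVG): P0=(157.640,60.232), P1=(145.534,38.118), P2=(85.231,77.243), P3=(65.361,73.343); sampled at t=k/8. Machine vertices: (157.640,48.905) → (151.014,54.531) → (140.908,55.637) → (128.361,53.446) → (114.412,49.180) → (100.099,44.059) → (86.460,39.307) → (74.534,36.145) → (65.361,35.794). Open path.

**Shape 5** — `<polygon>` rectangle, stroke `#ff8800` → engrave (S183, F3601). Machine vertices: (19.332,73.859) → (79.757,73.859) → (79.757,62.448) → (19.332,62.448) → (19.332,73.859). Closed: final G1 returns to the first vertex.

**Shape 6** — `<polygon>` rectangle, stroke `#ff8800` → engrave (S183, F3601). Machine vertices: (140.166,93.419) → (169.713,93.419) → (169.713,47.158) → (140.166,47.158) → (140.166,93.419). Closed: final G1 returns to the first vertex.

G21
G90
G0 X181.903 Y90.282
M3 S816
G01 X180.740 Y78.855 F1186
G01 X177.226 Y64.792
G01 X172.520 Y49.757
G01 X167.785 Y35.416
G01 X164.180 Y23.434
G01 X162.867 Y15.475
G01 X165.007 Y13.205
G01 X171.759 Y18.288
M5
G0 X88.325 Y37.158
M3 S816
G01 X102.728 Y65.805 F1186
G01 X134.739 Y67.655
G01 X152.347 Y40.858
G01 X137.944 Y12.211
G01 X105.933 Y10.361
G01 X88.325 Y37.158
M5
G0 X97.027 Y16.411
M3 S183
G01 X83.479 Y51.199 F3601
G01 X102.230 Y83.480
G01 X139.160 Y88.947
G01 X166.459 Y63.483
G01 X163.572 Y26.263
G01 X132.671 Y5.314
G01 X97.027 Y16.411
M5
G0 X157.640 Y48.905
M3 S816
G01 X151.014 Y54.531 F1186
G01 X140.908 Y55.637
G01 X128.361 Y53.446
G01 X114.412 Y49.180
G01 X100.099 Y44.059
G01 X86.460 Y39.307
G01 X74.534 Y36.145
G01 X65.361 Y35.794
M5
G0 X19.332 Y73.859
M3 S183
G01 X79.757 Y73.859 F3601
G01 X79.757 Y62.448
G01 X19.332 Y62.448
G01 X19.332 Y73.859
M5
G0 X140.166 Y93.419
M3 S183
G01 X169.713 Y93.419 F3601
G01 X169.713 Y47.158
G01 X140.166 Y47.158
G01 X140.166 Y93.419
M5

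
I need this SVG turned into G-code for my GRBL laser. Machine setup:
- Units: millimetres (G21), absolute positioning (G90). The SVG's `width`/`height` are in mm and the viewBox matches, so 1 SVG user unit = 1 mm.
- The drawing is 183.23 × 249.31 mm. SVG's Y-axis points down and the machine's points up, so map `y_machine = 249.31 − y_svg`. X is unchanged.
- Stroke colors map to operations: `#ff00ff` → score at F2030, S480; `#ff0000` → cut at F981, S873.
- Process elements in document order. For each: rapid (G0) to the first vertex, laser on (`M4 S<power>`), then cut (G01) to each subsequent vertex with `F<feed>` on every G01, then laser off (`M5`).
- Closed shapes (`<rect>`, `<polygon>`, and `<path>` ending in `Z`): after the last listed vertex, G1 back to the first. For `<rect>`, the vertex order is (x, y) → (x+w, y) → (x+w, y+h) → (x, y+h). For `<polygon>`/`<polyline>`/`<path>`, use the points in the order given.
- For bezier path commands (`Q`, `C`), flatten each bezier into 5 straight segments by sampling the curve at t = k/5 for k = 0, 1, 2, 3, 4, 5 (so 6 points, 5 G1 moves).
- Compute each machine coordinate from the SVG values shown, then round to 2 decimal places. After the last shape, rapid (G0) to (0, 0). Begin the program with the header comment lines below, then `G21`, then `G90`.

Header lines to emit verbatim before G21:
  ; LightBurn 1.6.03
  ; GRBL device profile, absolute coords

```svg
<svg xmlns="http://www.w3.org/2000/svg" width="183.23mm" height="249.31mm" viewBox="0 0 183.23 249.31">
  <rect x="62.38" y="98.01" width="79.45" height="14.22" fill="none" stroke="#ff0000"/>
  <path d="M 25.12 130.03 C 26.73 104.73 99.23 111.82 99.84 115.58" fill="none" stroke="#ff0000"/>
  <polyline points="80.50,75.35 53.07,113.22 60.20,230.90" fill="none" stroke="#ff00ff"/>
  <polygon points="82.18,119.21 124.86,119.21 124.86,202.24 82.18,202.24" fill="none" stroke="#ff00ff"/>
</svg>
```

; LightBurn 1.6.03
; GRBL device profile, absolute coords
G21
G90
G0 X62.38 Y151.30
M4 S873
G01 X141.83 Y151.30 F981
G01 X141.83 Y137.08 F981
G01 X62.38 Y137.08 F981
G01 X62.38 Y151.30 F981
M5
G0 X25.12 Y119.28
M4 S873
G01 X33.45 Y130.86 F981
G01 X51.94 Y136.38 F981
G01 X73.74 Y137.55 F981
G01 X91.99 Y136.10 F981
G01 X99.84 Y133.73 F981
M5
G0 X80.50 Y173.96
M4 S480
G01 X53.07 Y136.09 F2030
G01 X60.20 Y18.41 F2030
M5
G0 X82.18 Y130.10
M4 S480
G01 X124.86 Y130.10 F2030
G01 X124.86 Y47.07 F2030
G01 X82.18 Y47.07 F2030
G01 X82.18 Y130.10 F2030
M5
G0 X0.00 Y0.00

1 u = 1 mm; y_m = 249.31 − y.

[1] `<rect>` rectangle, #ff0000→cut S873 F981: (62.38,151.30) → (141.83,151.30) → (141.83,137.08) → (62.38,137.08) → (62.38,151.30) (closed)

[2] `<path>` cubic bezier, #ff0000→cut S873 F981: (25.12,119.28) → (33.45,130.86) → (51.94,136.38) → (73.74,137.55) → (91.99,136.10) → (99.84,133.73)

[3] `<polyline>` open polyline, #ff00ff→score S480 F2030: (80.50,173.96) → (53.07,136.09) → (60.20,18.41)

[4] `<polygon>` rectangle, #ff00ff→score S480 F2030: (82.18,130.10) → (124.86,130.10) → (124.86,47.07) → (82.18,47.07) → (82.18,130.10) (closed)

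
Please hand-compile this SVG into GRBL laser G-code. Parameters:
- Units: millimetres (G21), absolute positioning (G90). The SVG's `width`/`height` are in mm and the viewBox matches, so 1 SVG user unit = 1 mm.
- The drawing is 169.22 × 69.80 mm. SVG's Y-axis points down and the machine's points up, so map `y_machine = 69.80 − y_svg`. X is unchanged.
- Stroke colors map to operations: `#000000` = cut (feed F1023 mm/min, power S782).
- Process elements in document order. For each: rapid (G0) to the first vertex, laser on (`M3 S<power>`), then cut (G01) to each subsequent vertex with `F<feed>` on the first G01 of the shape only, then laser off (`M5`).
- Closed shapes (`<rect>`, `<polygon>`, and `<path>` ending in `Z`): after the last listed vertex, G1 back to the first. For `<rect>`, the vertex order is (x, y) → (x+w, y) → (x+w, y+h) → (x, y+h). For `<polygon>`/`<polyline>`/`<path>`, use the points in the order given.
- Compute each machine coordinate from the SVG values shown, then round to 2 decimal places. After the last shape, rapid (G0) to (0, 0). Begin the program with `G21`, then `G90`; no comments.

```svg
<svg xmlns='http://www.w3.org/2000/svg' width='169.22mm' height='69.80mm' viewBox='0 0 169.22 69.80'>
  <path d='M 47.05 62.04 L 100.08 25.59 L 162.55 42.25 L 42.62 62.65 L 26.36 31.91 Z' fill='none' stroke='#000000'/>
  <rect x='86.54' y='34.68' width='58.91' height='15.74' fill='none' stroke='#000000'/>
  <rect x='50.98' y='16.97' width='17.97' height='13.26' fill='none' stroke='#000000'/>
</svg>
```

1 u = 1 mm; y_m = 69.80 − y.

[1] `<path>` closed polygon, #000000→cut S782 F1023: (47.05,7.76) → (100.08,44.21) → (162.55,27.55) → (42.62,7.15) → (26.36,37.89) → (47.05,7.76) (closed)

[2] `<rect>` rectangle, #000000→cut S782 F1023: (86.54,35.12) → (145.45,35.12) → (145.45,19.38) → (86.54,19.38) → (86.54,35.12) (closed)

[3] `<rect>` rectangle, #000000→cut S782 F1023: (50.98,52.83) → (68.95,52.83) → (68.95,39.57) → (50.98,39.57) → (50.98,52.83) (closed)

G21
G90
G0 X47.05 Y7.76
M3 S782
G01 X100.08 Y44.21 F1023
G01 X162.55 Y27.55
G01 X42.62 Y7.15
G01 X26.36 Y37.89
G01 X47.05 Y7.76
M5
G0 X86.54 Y35.12
M3 S782
G01 X145.45 Y35.12 F1023
G01 X145.45 Y19.38
G01 X86.54 Y19.38
G01 X86.54 Y35.12
M5
G0 X50.98 Y52.83
M3 S782
G01 X68.95 Y52.83 F1023
G01 X68.95 Y39.57
G01 X50.98 Y39.57
G01 X50.98 Y52.83
M5
G0 X0.00 Y0.00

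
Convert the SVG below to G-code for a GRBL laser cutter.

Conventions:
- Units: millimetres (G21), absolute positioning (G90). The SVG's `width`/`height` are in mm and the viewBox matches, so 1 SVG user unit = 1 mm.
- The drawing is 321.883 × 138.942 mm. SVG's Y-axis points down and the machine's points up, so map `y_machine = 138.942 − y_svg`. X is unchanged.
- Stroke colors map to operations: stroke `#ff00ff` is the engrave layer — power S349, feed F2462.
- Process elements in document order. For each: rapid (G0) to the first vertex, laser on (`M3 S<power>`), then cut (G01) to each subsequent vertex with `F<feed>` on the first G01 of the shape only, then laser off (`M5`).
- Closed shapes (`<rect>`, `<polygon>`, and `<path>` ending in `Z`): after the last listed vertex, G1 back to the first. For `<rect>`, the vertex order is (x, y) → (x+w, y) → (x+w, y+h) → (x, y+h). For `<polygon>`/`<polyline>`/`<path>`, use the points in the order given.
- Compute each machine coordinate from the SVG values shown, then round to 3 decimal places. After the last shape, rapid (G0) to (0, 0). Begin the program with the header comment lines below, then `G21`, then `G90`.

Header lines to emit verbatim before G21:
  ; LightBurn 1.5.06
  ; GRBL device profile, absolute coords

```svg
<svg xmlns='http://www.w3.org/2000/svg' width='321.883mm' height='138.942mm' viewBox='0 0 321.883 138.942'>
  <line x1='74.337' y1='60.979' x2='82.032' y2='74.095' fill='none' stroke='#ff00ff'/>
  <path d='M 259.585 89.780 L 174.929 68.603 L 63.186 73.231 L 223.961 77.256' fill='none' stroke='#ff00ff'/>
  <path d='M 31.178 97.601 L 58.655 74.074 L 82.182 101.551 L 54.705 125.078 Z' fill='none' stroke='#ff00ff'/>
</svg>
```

; LightBurn 1.5.06
; GRBL device profile, absolute coords
G21
G90
G0 X74.337 Y77.963
M3 S349
G01 X82.032 Y64.847 F2462
M5
G0 X259.585 Y49.162
M3 S349
G01 X174.929 Y70.339 F2462
G01 X63.186 Y65.711
G01 X223.961 Y61.686
M5
G0 X31.178 Y41.341
M3 S349
G01 X58.655 Y64.868 F2462
G01 X82.182 Y37.391
G01 X54.705 Y13.864
G01 X31.178 Y41.341
M5
G0 X0.000 Y0.000

1 u = 1 mm; y_m = 138.942 − y.

[1] `<line>` line segment, #ff00ff→engrave S349 F2462: (74.337,77.963) → (82.032,64.847)

[2] `<path>` open polyline, #ff00ff→engrave S349 F2462: (259.585,49.162) → (174.929,70.339) → (63.186,65.711) → (223.961,61.686)

[3] `<path>` regular polygon, #ff00ff→engrave S349 F2462: (31.178,41.341) → (58.655,64.868) → (82.182,37.391) → (54.705,13.864) → (31.178,41.341) (closed)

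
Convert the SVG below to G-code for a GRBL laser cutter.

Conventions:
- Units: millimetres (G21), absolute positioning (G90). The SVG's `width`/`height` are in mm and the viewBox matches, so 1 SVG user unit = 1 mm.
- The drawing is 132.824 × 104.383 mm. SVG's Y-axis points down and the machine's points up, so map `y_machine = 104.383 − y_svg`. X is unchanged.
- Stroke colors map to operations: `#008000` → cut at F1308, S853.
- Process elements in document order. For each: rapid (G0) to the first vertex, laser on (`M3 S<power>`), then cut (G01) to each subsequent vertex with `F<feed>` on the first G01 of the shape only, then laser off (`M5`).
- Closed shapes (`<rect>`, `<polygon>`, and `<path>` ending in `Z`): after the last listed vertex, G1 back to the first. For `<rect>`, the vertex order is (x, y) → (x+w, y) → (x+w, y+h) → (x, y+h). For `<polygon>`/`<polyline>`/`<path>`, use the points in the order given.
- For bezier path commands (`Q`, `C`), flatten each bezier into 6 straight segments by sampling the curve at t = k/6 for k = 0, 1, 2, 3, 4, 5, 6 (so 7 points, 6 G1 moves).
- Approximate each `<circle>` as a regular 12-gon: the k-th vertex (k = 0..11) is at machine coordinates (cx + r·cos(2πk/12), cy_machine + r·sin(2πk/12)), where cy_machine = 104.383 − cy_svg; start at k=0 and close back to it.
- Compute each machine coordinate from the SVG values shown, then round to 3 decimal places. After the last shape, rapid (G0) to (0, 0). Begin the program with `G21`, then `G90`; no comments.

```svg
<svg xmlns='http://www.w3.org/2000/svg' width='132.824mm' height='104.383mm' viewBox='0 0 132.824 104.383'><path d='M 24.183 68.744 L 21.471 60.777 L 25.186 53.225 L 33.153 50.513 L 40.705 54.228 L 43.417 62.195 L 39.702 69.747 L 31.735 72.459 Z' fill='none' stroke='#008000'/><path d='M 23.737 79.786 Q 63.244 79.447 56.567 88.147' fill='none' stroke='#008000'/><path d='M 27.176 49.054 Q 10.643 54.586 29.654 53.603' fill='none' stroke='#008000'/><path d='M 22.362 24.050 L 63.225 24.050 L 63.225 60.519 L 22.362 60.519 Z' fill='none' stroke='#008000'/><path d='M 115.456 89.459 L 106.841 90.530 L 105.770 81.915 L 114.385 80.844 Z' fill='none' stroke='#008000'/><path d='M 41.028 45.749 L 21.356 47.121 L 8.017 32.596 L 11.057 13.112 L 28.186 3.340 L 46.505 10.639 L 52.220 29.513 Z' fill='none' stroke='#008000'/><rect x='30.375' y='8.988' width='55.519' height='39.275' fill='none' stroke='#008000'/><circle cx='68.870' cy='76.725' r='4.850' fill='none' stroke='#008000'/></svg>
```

G21
G90
G0 X24.183 Y35.639
M3 S853
G01 X21.471 Y43.606 F1308
G01 X25.186 Y51.158
G01 X33.153 Y53.870
G01 X40.705 Y50.155
G01 X43.417 Y42.188
G01 X39.702 Y34.636
G01 X31.735 Y31.924
G01 X24.183 Y35.639
M5
G0 X23.737 Y24.597
M3 S853
G01 X35.623 Y24.459 F1308
G01 X44.943 Y23.819
G01 X51.698 Y22.676
G01 X55.887 Y21.032
G01 X57.510 Y18.885
G01 X56.567 Y16.236
M5
G0 X27.176 Y55.329
M3 S853
G01 X22.652 Y53.666 F1308
G01 X20.103 Y52.365
G01 X19.529 Y51.426
G01 X20.929 Y50.849
G01 X24.304 Y50.633
G01 X29.654 Y50.780
M5
G0 X22.362 Y80.333
M3 S853
G01 X63.225 Y80.333 F1308
G01 X63.225 Y43.864
G01 X22.362 Y43.864
G01 X22.362 Y80.333
M5
G0 X115.456 Y14.924
M3 S853
G01 X106.841 Y13.853 F1308
G01 X105.770 Y22.468
G01 X114.385 Y23.539
G01 X115.456 Y14.924
M5
G0 X41.028 Y58.634
M3 S853
G01 X21.356 Y57.262 F1308
G01 X8.017 Y71.787
G01 X11.057 Y91.271
G01 X28.186 Y101.043
G01 X46.505 Y93.744
G01 X52.220 Y74.870
G01 X41.028 Y58.634
M5
G0 X30.375 Y95.395
M3 S853
G01 X85.894 Y95.395 F1308
G01 X85.894 Y56.120
G01 X30.375 Y56.120
G01 X30.375 Y95.395
M5
G0 X73.720 Y27.658
M3 S853
G01 X73.070 Y30.083 F1308
G01 X71.295 Y31.858
G01 X68.870 Y32.508
G01 X66.445 Y31.858
G01 X64.670 Y30.083
G01 X64.020 Y27.658
G01 X64.670 Y25.233
G01 X66.445 Y23.458
G01 X68.870 Y22.808
G01 X71.295 Y23.458
G01 X73.070 Y25.233
G01 X73.720 Y27.658
M5
G0 X0.000 Y0.000

viewBox `0 0 132.824 104.383` with mm width/height → 1 unit = 1 mm. Flip: y_m = 104.383 − y_svg.

**Shape 1** — `<path>` regular polygon, stroke `#008000` → cut (S853, F1308). Machine vertices: (24.183,35.639) → (21.471,43.606) → (25.186,51.158) → (33.153,53.870) → (40.705,50.155) → (43.417,42.188) → (39.702,34.636) → (31.735,31.924) → (24.183,35.639). Closed: final G1 returns to the first vertex.

**Shape 2** — `<path>` quadratic bezier, stroke `#008000` → cut (S853, F1308). Control points (SVG): P0=(23.737,79.786), P1=(63.244,79.447), P2=(56.567,88.147); sampled at t=k/6. Machine vertices: (23.737,24.597) → (35.623,24.459) → (44.943,23.819) → (51.698,22.676) → (55.887,21.032) → (57.510,18.885) → (56.567,16.236). Open path.

**Shape 3** — `<path>` quadratic bezier, stroke `#008000` → cut (S853, F1308). Control points (SVG): P0=(27.176,49.054), P1=(10.643,54.586), P2=(29.654,53.603); sampled at t=k/6. Machine vertices: (27.176,55.329) → (22.652,53.666) → (20.103,52.365) → (19.529,51.426) → (20.929,50.849) → (24.304,50.633) → (29.654,50.780). Open path.

**Shape 4** — `<path>` rectangle, stroke `#008000` → cut (S853, F1308). Machine vertices: (22.362,80.333) → (63.225,80.333) → (63.225,43.864) → (22.362,43.864) → (22.362,80.333). Closed: final G1 returns to the first vertex.

**Shape 5** — `<path>` regular polygon, stroke `#008000` → cut (S853, F1308). Machine vertices: (115.456,14.924) → (106.841,13.853) → (105.770,22.468) → (114.385,23.539) → (115.456,14.924). Closed: final G1 returns to the first vertex.

**Shape 6** — `<path>` regular polygon, stroke `#008000` → cut (S853, F1308). Machine vertices: (41.028,58.634) → (21.356,57.262) → (8.017,71.787) → (11.057,91.271) → (28.186,101.043) → (46.505,93.744) → (52.220,74.870) → (41.028,58.634). Closed: final G1 returns to the first vertex.

**Shape 7** — `<rect>` rectangle, stroke `#008000` → cut (S853, F1308). Machine vertices: (30.375,95.395) → (85.894,95.395) → (85.894,56.120) → (30.375,56.120) → (30.375,95.395). Closed: final G1 returns to the first vertex.

**Shape 8** — `<circle>` circle, stroke `#008000` → cut (S853, F1308). Machine vertices: (73.720,27.658) → (73.070,30.083) → (71.295,31.858) → (68.870,32.508) → (66.445,31.858) → (64.670,30.083) → (64.020,27.658) → (64.670,25.233) → (66.445,23.458) → (68.870,22.808) → (71.295,23.458) → (73.070,25.233) → (73.720,27.658). Closed: final G1 returns to the first vertex.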